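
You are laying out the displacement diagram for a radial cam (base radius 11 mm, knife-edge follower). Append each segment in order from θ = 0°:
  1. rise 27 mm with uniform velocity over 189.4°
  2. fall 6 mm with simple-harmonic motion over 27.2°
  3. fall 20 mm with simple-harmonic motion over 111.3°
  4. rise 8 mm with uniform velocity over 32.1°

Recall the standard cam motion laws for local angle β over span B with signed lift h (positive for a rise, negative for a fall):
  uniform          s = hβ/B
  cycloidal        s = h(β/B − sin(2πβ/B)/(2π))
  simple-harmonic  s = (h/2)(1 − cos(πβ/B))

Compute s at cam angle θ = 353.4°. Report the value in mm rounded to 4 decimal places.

seg 1 [0°–189.4°] uniform, h=27: full span → s += 27 → s = 27.0000
seg 2 [189.4°–216.6°] simple-harmonic, h=-6: full span → s += -6 → s = 21.0000
seg 3 [216.6°–327.9°] simple-harmonic, h=-20: full span → s += -20 → s = 1.0000
seg 4 [327.9°–360°] uniform, h=8: θ=353.4° here. β=25.5, B=32.1. 8·25.5/32.1 = 6.3551 → s = 7.3551

7.3551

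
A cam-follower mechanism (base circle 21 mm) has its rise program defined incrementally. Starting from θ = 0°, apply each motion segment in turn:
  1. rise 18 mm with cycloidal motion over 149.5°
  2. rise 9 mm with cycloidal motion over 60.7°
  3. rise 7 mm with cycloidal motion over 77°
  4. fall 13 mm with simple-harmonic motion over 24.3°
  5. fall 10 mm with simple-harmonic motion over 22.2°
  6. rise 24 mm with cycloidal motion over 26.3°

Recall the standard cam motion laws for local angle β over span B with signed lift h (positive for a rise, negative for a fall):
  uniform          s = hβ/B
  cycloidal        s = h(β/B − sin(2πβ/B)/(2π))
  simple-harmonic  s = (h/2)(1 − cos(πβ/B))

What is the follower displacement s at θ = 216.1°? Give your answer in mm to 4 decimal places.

seg 1 [0°–149.5°] cycloidal, h=18: full span → s += 18 → s = 18.0000
seg 2 [149.5°–210.2°] cycloidal, h=9: full span → s += 9 → s = 27.0000
seg 3 [210.2°–287.2°] cycloidal, h=7: θ=216.1° here. β=5.9, B=77. 7·(0.0766 − sin(2π·0.0766)/(2π)) = 0.0205 → s = 27.0205

27.0205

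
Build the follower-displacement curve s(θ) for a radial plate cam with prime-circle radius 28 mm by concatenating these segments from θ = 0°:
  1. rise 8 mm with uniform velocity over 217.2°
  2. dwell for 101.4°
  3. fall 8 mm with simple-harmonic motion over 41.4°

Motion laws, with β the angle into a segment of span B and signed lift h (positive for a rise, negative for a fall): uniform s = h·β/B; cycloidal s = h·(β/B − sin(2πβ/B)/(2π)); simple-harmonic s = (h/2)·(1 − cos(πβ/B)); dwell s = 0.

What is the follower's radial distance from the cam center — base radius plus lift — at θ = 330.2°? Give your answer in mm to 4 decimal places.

seg 1 [0°–217.2°] uniform, h=8: full span → s += 8 → s = 8.0000
seg 2 [217.2°–318.6°] dwell: s stays 8.0000
seg 3 [318.6°–360°] simple-harmonic, h=-8: θ=330.2° here. β=11.6, B=41.4. -8/2·(1 − cos(π·0.2802)) = -1.4522 → s = 6.5478
radial distance = base radius + s = 28 + 6.5478 = 34.5478

34.5478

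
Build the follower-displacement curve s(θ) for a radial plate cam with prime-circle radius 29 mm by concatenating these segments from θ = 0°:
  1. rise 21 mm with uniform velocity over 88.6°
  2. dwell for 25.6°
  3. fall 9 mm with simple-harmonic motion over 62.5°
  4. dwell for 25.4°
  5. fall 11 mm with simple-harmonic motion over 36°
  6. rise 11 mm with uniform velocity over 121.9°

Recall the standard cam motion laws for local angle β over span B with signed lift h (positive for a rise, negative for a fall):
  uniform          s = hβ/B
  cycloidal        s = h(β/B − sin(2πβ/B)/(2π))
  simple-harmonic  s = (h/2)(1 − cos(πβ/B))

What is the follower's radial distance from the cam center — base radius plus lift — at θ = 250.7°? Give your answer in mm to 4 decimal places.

seg 1 [0°–88.6°] uniform, h=21: full span → s += 21 → s = 21.0000
seg 2 [88.6°–114.2°] dwell: s stays 21.0000
seg 3 [114.2°–176.7°] simple-harmonic, h=-9: full span → s += -9 → s = 12.0000
seg 4 [176.7°–202.1°] dwell: s stays 12.0000
seg 5 [202.1°–238.1°] simple-harmonic, h=-11: full span → s += -11 → s = 1.0000
seg 6 [238.1°–360°] uniform, h=11: θ=250.7° here. β=12.6, B=121.9. 11·12.6/121.9 = 1.1370 → s = 2.1370
radial distance = base radius + s = 29 + 2.1370 = 31.1370

31.1370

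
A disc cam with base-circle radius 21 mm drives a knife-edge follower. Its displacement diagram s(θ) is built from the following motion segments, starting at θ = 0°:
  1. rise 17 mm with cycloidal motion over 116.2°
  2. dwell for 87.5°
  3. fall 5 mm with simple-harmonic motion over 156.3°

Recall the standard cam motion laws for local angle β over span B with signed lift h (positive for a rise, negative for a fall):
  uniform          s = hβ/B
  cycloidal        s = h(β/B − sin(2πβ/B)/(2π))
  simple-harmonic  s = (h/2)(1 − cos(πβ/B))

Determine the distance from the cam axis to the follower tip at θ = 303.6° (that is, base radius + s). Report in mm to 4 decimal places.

seg 1 [0°–116.2°] cycloidal, h=17: full span → s += 17 → s = 17.0000
seg 2 [116.2°–203.7°] dwell: s stays 17.0000
seg 3 [203.7°–360°] simple-harmonic, h=-5: θ=303.6° here. β=99.9, B=156.3. -5/2·(1 − cos(π·0.6392)) = -3.5584 → s = 13.4416
radial distance = base radius + s = 21 + 13.4416 = 34.4416

34.4416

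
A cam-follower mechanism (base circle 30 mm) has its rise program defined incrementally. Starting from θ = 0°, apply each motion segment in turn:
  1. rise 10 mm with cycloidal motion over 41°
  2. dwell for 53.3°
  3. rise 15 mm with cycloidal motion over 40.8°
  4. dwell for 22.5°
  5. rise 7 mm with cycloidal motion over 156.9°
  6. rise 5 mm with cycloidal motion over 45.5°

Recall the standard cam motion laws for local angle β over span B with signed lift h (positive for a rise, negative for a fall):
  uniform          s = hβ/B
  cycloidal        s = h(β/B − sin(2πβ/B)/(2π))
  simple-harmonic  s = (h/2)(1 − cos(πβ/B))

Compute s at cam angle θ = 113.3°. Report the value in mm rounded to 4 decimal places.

seg 1 [0°–41°] cycloidal, h=10: full span → s += 10 → s = 10.0000
seg 2 [41°–94.3°] dwell: s stays 10.0000
seg 3 [94.3°–135.1°] cycloidal, h=15: θ=113.3° here. β=19, B=40.8. 15·(0.4657 − sin(2π·0.4657)/(2π)) = 6.4746 → s = 16.4746

16.4746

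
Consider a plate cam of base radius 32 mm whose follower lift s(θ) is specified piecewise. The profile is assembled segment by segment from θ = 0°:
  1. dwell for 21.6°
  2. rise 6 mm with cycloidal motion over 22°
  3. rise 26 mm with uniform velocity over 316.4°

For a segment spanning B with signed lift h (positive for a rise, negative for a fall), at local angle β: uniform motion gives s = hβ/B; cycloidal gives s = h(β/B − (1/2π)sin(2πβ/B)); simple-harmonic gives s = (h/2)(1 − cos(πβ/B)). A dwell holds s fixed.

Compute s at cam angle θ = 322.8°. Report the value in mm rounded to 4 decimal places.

seg 1 [0°–21.6°] dwell: s stays 0.0000
seg 2 [21.6°–43.6°] cycloidal, h=6: full span → s += 6 → s = 6.0000
seg 3 [43.6°–360°] uniform, h=26: θ=322.8° here. β=279.2, B=316.4. 26·279.2/316.4 = 22.9431 → s = 28.9431

28.9431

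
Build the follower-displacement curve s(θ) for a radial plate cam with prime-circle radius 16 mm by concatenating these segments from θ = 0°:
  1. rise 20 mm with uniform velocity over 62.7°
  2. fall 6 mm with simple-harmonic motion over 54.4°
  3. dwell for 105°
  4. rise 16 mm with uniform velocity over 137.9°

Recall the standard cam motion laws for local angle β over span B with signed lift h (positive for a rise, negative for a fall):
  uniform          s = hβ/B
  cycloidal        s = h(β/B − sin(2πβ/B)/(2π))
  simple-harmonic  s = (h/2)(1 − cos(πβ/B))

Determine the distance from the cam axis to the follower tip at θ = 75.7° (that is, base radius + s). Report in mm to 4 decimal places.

seg 1 [0°–62.7°] uniform, h=20: full span → s += 20 → s = 20.0000
seg 2 [62.7°–117.1°] simple-harmonic, h=-6: θ=75.7° here. β=13, B=54.4. -6/2·(1 − cos(π·0.2390)) = -0.8065 → s = 19.1935
radial distance = base radius + s = 16 + 19.1935 = 35.1935

35.1935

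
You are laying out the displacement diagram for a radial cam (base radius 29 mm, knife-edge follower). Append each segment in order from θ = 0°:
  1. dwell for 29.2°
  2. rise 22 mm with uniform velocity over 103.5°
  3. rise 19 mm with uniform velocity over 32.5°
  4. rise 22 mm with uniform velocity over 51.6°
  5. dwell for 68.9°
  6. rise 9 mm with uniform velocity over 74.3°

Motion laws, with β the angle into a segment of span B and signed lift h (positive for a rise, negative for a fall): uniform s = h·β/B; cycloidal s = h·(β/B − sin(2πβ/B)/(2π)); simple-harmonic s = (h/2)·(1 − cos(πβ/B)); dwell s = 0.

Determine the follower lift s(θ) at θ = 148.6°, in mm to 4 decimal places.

seg 1 [0°–29.2°] dwell: s stays 0.0000
seg 2 [29.2°–132.7°] uniform, h=22: full span → s += 22 → s = 22.0000
seg 3 [132.7°–165.2°] uniform, h=19: θ=148.6° here. β=15.9, B=32.5. 19·15.9/32.5 = 9.2954 → s = 31.2954

31.2954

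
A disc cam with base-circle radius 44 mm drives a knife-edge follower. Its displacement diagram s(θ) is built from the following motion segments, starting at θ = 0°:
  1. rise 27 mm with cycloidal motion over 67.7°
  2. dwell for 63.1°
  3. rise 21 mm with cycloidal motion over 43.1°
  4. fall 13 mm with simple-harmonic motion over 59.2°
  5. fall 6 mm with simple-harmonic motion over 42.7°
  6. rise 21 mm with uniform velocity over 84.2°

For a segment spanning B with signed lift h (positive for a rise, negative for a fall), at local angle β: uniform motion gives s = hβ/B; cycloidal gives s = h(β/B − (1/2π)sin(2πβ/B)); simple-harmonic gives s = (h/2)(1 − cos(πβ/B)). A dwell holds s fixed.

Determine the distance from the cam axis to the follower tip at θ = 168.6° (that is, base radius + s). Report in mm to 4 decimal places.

seg 1 [0°–67.7°] cycloidal, h=27: full span → s += 27 → s = 27.0000
seg 2 [67.7°–130.8°] dwell: s stays 27.0000
seg 3 [130.8°–173.9°] cycloidal, h=21: θ=168.6° here. β=37.8, B=43.1. 21·(0.8770 − sin(2π·0.8770)/(2π)) = 20.7506 → s = 47.7506
radial distance = base radius + s = 44 + 47.7506 = 91.7506

91.7506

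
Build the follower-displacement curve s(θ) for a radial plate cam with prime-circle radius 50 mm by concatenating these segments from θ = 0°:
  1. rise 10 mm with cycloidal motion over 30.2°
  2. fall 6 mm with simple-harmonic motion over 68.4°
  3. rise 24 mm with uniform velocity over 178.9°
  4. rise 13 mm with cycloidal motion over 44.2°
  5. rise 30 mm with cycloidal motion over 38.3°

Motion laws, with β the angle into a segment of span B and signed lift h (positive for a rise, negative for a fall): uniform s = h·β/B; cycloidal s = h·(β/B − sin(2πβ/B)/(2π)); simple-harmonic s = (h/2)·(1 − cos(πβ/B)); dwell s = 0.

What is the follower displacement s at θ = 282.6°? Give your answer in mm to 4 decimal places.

seg 1 [0°–30.2°] cycloidal, h=10: full span → s += 10 → s = 10.0000
seg 2 [30.2°–98.6°] simple-harmonic, h=-6: full span → s += -6 → s = 4.0000
seg 3 [98.6°–277.5°] uniform, h=24: full span → s += 24 → s = 28.0000
seg 4 [277.5°–321.7°] cycloidal, h=13: θ=282.6° here. β=5.1, B=44.2. 13·(0.1154 − sin(2π·0.1154)/(2π)) = 0.1280 → s = 28.1280

28.1280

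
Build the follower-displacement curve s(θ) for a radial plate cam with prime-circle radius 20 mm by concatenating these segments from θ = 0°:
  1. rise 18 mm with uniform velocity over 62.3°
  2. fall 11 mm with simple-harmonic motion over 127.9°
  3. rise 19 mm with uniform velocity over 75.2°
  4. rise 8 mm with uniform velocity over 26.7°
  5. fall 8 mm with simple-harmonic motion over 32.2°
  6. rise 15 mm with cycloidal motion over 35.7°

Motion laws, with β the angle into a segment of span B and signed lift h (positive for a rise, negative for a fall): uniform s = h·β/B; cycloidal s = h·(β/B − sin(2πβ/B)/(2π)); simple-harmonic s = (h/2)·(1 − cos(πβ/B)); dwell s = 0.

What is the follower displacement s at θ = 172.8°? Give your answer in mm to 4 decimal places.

seg 1 [0°–62.3°] uniform, h=18: full span → s += 18 → s = 18.0000
seg 2 [62.3°–190.2°] simple-harmonic, h=-11: θ=172.8° here. β=110.5, B=127.9. -11/2·(1 − cos(π·0.8640)) = -10.5053 → s = 7.4947

7.4947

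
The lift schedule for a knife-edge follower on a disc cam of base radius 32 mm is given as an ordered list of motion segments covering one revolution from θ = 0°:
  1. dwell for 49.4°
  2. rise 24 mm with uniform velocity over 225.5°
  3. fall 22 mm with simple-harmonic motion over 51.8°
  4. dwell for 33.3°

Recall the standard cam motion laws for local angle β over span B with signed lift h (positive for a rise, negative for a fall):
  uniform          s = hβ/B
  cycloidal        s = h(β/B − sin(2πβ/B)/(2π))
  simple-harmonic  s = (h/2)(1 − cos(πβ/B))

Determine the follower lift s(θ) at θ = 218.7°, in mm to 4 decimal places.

seg 1 [0°–49.4°] dwell: s stays 0.0000
seg 2 [49.4°–274.9°] uniform, h=24: θ=218.7° here. β=169.3, B=225.5. 24·169.3/225.5 = 18.0186 → s = 18.0186

18.0186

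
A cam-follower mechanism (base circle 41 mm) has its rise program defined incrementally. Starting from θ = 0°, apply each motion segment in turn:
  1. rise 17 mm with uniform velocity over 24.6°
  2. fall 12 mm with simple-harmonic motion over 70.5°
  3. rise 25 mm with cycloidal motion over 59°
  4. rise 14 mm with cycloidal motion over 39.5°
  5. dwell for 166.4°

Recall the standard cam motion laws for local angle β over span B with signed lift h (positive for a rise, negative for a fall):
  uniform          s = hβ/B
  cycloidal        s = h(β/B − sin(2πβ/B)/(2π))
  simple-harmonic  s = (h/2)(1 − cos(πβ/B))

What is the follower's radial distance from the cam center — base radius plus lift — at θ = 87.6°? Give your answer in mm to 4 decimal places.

seg 1 [0°–24.6°] uniform, h=17: full span → s += 17 → s = 17.0000
seg 2 [24.6°–95.1°] simple-harmonic, h=-12: θ=87.6° here. β=63, B=70.5. -12/2·(1 − cos(π·0.8936)) = -11.6680 → s = 5.3320
radial distance = base radius + s = 41 + 5.3320 = 46.3320

46.3320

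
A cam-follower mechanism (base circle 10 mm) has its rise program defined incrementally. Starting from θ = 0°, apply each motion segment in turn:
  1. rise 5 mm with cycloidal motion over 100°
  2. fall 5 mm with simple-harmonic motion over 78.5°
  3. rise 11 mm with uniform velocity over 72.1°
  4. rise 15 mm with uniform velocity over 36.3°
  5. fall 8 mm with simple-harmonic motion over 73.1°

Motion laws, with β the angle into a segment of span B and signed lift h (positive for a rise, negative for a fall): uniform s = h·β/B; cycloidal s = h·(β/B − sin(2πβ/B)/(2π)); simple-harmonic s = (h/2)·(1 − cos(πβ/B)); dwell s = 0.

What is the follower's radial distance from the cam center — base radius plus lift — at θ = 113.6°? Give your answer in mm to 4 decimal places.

seg 1 [0°–100°] cycloidal, h=5: full span → s += 5 → s = 5.0000
seg 2 [100°–178.5°] simple-harmonic, h=-5: θ=113.6° here. β=13.6, B=78.5. -5/2·(1 − cos(π·0.1732)) = -0.3612 → s = 4.6388
radial distance = base radius + s = 10 + 4.6388 = 14.6388

14.6388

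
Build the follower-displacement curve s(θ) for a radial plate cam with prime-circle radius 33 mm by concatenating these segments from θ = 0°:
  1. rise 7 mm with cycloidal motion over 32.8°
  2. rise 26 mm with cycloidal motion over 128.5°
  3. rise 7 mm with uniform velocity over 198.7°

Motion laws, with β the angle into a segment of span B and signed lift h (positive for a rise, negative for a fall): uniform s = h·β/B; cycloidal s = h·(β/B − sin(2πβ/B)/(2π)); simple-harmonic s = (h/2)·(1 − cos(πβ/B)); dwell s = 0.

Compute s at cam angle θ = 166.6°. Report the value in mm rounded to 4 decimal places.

seg 1 [0°–32.8°] cycloidal, h=7: full span → s += 7 → s = 7.0000
seg 2 [32.8°–161.3°] cycloidal, h=26: full span → s += 26 → s = 33.0000
seg 3 [161.3°–360°] uniform, h=7: θ=166.6° here. β=5.3, B=198.7. 7·5.3/198.7 = 0.1867 → s = 33.1867

33.1867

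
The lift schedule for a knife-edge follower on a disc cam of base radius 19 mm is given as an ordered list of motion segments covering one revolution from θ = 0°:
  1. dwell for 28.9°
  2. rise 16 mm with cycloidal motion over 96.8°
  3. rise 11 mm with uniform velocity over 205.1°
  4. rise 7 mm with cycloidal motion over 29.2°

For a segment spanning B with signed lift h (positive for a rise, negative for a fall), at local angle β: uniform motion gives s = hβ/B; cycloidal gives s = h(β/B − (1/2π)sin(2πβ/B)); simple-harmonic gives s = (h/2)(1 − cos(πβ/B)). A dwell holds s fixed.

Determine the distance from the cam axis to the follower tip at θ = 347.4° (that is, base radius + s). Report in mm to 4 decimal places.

seg 1 [0°–28.9°] dwell: s stays 0.0000
seg 2 [28.9°–125.7°] cycloidal, h=16: full span → s += 16 → s = 16.0000
seg 3 [125.7°–330.8°] uniform, h=11: full span → s += 11 → s = 27.0000
seg 4 [330.8°–360°] cycloidal, h=7: θ=347.4° here. β=16.6, B=29.2. 7·(0.5685 − sin(2π·0.5685)/(2π)) = 4.4442 → s = 31.4442
radial distance = base radius + s = 19 + 31.4442 = 50.4442

50.4442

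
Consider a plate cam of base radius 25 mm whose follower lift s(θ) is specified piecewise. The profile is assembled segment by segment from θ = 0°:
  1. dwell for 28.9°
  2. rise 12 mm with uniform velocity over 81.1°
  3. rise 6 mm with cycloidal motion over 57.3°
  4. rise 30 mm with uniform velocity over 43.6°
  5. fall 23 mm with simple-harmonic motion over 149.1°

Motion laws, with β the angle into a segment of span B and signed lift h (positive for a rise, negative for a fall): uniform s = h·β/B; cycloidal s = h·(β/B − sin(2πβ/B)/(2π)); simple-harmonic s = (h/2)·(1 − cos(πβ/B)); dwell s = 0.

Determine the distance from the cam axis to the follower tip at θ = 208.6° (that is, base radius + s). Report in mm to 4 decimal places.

seg 1 [0°–28.9°] dwell: s stays 0.0000
seg 2 [28.9°–110°] uniform, h=12: full span → s += 12 → s = 12.0000
seg 3 [110°–167.3°] cycloidal, h=6: full span → s += 6 → s = 18.0000
seg 4 [167.3°–210.9°] uniform, h=30: θ=208.6° here. β=41.3, B=43.6. 30·41.3/43.6 = 28.4174 → s = 46.4174
radial distance = base radius + s = 25 + 46.4174 = 71.4174

71.4174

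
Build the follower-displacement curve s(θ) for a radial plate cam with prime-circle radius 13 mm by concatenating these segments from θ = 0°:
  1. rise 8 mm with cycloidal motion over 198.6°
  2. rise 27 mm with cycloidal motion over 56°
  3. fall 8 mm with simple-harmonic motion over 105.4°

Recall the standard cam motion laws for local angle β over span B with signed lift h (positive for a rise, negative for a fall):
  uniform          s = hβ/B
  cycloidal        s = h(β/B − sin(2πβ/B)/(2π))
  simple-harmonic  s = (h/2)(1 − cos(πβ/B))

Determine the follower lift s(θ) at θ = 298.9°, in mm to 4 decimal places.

seg 1 [0°–198.6°] cycloidal, h=8: full span → s += 8 → s = 8.0000
seg 2 [198.6°–254.6°] cycloidal, h=27: full span → s += 27 → s = 35.0000
seg 3 [254.6°–360°] simple-harmonic, h=-8: θ=298.9° here. β=44.3, B=105.4. -8/2·(1 − cos(π·0.4203)) = -3.0089 → s = 31.9911

31.9911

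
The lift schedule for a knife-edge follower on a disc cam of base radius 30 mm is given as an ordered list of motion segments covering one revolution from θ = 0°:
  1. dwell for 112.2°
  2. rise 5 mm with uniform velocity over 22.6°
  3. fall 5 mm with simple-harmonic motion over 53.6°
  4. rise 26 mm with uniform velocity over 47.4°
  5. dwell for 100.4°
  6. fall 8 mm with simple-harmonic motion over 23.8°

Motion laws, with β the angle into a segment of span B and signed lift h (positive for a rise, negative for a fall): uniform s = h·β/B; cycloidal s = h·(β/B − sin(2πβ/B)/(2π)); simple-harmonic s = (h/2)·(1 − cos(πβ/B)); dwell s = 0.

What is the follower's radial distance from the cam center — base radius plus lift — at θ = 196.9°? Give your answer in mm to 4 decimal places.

seg 1 [0°–112.2°] dwell: s stays 0.0000
seg 2 [112.2°–134.8°] uniform, h=5: full span → s += 5 → s = 5.0000
seg 3 [134.8°–188.4°] simple-harmonic, h=-5: full span → s += -5 → s = 0.0000
seg 4 [188.4°–235.8°] uniform, h=26: θ=196.9° here. β=8.5, B=47.4. 26·8.5/47.4 = 4.6624 → s = 4.6624
radial distance = base radius + s = 30 + 4.6624 = 34.6624

34.6624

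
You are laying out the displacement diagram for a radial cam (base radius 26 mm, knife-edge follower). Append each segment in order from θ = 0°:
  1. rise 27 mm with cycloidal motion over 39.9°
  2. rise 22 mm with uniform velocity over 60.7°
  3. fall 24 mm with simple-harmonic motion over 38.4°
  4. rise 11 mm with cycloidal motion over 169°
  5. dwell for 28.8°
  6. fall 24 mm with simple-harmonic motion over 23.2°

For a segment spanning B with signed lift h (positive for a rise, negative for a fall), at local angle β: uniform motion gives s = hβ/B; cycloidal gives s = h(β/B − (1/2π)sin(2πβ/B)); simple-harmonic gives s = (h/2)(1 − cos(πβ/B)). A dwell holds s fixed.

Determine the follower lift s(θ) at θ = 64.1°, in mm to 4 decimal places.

seg 1 [0°–39.9°] cycloidal, h=27: full span → s += 27 → s = 27.0000
seg 2 [39.9°–100.6°] uniform, h=22: θ=64.1° here. β=24.2, B=60.7. 22·24.2/60.7 = 8.7710 → s = 35.7710

35.7710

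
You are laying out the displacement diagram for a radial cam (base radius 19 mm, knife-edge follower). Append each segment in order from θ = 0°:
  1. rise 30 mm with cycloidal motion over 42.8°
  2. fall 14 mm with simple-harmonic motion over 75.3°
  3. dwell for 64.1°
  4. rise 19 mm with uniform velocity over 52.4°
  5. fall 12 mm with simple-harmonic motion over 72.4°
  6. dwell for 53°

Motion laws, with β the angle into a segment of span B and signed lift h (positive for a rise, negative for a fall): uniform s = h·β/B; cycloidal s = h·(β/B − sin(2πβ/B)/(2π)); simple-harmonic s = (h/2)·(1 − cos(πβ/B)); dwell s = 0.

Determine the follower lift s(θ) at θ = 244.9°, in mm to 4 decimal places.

seg 1 [0°–42.8°] cycloidal, h=30: full span → s += 30 → s = 30.0000
seg 2 [42.8°–118.1°] simple-harmonic, h=-14: full span → s += -14 → s = 16.0000
seg 3 [118.1°–182.2°] dwell: s stays 16.0000
seg 4 [182.2°–234.6°] uniform, h=19: full span → s += 19 → s = 35.0000
seg 5 [234.6°–307°] simple-harmonic, h=-12: θ=244.9° here. β=10.3, B=72.4. -12/2·(1 − cos(π·0.1423)) = -0.5894 → s = 34.4106

34.4106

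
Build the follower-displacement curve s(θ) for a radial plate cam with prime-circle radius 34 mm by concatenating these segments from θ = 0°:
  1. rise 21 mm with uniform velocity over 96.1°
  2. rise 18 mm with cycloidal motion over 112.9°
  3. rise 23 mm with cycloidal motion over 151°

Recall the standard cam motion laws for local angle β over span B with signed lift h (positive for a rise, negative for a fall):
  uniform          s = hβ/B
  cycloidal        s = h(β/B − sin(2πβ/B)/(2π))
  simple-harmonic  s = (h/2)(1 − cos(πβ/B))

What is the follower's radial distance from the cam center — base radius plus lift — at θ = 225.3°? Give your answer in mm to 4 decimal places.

seg 1 [0°–96.1°] uniform, h=21: full span → s += 21 → s = 21.0000
seg 2 [96.1°–209°] cycloidal, h=18: full span → s += 18 → s = 39.0000
seg 3 [209°–360°] cycloidal, h=23: θ=225.3° here. β=16.3, B=151. 23·(0.1079 − sin(2π·0.1079)/(2π)) = 0.1860 → s = 39.1860
radial distance = base radius + s = 34 + 39.1860 = 73.1860

73.1860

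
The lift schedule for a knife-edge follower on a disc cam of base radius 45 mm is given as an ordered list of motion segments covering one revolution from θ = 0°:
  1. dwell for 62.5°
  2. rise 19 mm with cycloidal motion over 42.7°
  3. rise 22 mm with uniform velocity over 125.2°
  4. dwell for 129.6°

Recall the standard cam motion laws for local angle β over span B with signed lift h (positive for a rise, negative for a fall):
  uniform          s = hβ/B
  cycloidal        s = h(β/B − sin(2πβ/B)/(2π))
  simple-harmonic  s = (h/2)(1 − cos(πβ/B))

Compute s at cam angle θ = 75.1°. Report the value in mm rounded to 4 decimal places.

seg 1 [0°–62.5°] dwell: s stays 0.0000
seg 2 [62.5°–105.2°] cycloidal, h=19: θ=75.1° here. β=12.6, B=42.7. 19·(0.2951 − sin(2π·0.2951)/(2π)) = 2.7031 → s = 2.7031

2.7031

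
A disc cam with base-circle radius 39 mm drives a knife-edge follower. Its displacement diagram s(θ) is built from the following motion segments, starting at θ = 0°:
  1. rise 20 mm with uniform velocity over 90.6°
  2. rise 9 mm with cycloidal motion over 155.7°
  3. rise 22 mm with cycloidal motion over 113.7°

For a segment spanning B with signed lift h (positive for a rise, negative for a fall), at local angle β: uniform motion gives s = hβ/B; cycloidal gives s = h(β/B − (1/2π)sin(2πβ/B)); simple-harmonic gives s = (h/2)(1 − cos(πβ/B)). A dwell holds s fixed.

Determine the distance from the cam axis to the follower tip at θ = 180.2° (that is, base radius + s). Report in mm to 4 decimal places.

seg 1 [0°–90.6°] uniform, h=20: full span → s += 20 → s = 20.0000
seg 2 [90.6°–246.3°] cycloidal, h=9: θ=180.2° here. β=89.6, B=155.7. 9·(0.5755 − sin(2π·0.5755)/(2π)) = 5.8332 → s = 25.8332
radial distance = base radius + s = 39 + 25.8332 = 64.8332

64.8332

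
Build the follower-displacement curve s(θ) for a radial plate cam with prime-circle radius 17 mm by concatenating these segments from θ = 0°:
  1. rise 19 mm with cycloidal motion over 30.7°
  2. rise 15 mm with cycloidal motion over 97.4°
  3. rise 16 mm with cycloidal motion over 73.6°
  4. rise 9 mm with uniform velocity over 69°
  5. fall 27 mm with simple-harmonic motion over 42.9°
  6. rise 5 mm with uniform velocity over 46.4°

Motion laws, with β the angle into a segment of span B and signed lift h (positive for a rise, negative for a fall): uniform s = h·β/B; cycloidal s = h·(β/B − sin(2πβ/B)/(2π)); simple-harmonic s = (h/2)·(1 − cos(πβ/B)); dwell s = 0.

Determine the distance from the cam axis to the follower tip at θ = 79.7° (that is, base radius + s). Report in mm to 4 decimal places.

seg 1 [0°–30.7°] cycloidal, h=19: full span → s += 19 → s = 19.0000
seg 2 [30.7°–128.1°] cycloidal, h=15: θ=79.7° here. β=49, B=97.4. 15·(0.5031 − sin(2π·0.5031)/(2π)) = 7.5924 → s = 26.5924
radial distance = base radius + s = 17 + 26.5924 = 43.5924

43.5924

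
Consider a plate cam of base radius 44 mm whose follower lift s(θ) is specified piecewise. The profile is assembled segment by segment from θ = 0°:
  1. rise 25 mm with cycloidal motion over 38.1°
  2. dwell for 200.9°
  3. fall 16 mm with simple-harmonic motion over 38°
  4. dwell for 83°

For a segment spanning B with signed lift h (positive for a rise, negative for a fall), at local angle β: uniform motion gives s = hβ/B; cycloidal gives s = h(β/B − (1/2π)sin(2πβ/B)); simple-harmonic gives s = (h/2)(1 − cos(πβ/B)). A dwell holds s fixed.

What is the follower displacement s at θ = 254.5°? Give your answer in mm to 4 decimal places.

seg 1 [0°–38.1°] cycloidal, h=25: full span → s += 25 → s = 25.0000
seg 2 [38.1°–239°] dwell: s stays 25.0000
seg 3 [239°–277°] simple-harmonic, h=-16: θ=254.5° here. β=15.5, B=38. -16/2·(1 − cos(π·0.4079)) = -5.7173 → s = 19.2827

19.2827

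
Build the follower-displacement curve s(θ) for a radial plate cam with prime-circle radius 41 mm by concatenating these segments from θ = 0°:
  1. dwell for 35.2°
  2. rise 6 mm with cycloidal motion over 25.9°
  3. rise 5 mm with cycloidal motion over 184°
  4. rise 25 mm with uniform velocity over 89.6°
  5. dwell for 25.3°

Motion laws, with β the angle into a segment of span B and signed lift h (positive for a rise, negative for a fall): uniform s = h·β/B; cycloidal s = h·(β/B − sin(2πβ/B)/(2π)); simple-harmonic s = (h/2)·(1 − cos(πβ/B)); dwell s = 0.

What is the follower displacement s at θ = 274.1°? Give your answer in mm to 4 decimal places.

seg 1 [0°–35.2°] dwell: s stays 0.0000
seg 2 [35.2°–61.1°] cycloidal, h=6: full span → s += 6 → s = 6.0000
seg 3 [61.1°–245.1°] cycloidal, h=5: full span → s += 5 → s = 11.0000
seg 4 [245.1°–334.7°] uniform, h=25: θ=274.1° here. β=29, B=89.6. 25·29/89.6 = 8.0915 → s = 19.0915

19.0915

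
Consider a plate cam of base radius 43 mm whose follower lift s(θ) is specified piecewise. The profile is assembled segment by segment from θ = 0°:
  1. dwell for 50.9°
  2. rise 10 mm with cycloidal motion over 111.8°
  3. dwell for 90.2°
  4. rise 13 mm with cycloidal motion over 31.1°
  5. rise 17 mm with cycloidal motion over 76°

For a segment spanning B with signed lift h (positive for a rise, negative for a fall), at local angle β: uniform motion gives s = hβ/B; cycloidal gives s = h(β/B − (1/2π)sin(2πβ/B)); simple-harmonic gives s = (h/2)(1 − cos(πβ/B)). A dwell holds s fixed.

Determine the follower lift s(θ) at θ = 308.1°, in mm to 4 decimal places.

seg 1 [0°–50.9°] dwell: s stays 0.0000
seg 2 [50.9°–162.7°] cycloidal, h=10: full span → s += 10 → s = 10.0000
seg 3 [162.7°–252.9°] dwell: s stays 10.0000
seg 4 [252.9°–284°] cycloidal, h=13: full span → s += 13 → s = 23.0000
seg 5 [284°–360°] cycloidal, h=17: θ=308.1° here. β=24.1, B=76. 17·(0.3171 − sin(2π·0.3171)/(2π)) = 2.9221 → s = 25.9221

25.9221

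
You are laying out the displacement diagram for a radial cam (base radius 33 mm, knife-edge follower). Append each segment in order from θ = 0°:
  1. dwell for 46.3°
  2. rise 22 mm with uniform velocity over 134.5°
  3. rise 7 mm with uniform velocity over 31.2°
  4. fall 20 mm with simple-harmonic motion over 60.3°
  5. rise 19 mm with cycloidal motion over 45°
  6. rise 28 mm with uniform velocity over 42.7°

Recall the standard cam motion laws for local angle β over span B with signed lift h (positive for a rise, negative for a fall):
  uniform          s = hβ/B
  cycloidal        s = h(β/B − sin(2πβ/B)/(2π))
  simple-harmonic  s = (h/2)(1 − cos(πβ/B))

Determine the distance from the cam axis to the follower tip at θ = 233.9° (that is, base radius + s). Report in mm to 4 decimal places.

seg 1 [0°–46.3°] dwell: s stays 0.0000
seg 2 [46.3°–180.8°] uniform, h=22: full span → s += 22 → s = 22.0000
seg 3 [180.8°–212°] uniform, h=7: full span → s += 7 → s = 29.0000
seg 4 [212°–272.3°] simple-harmonic, h=-20: θ=233.9° here. β=21.9, B=60.3. -20/2·(1 − cos(π·0.3632)) = -5.8329 → s = 23.1671
radial distance = base radius + s = 33 + 23.1671 = 56.1671

56.1671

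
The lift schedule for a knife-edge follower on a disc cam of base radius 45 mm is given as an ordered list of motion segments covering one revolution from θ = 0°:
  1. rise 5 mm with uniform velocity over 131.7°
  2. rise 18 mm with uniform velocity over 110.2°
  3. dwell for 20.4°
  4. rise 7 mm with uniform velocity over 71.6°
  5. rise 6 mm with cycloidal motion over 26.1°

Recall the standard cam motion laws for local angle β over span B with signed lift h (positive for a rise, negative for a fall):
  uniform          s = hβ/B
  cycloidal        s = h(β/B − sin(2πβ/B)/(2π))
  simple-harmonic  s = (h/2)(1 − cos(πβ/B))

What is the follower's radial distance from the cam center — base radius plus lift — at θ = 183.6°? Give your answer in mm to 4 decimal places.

seg 1 [0°–131.7°] uniform, h=5: full span → s += 5 → s = 5.0000
seg 2 [131.7°–241.9°] uniform, h=18: θ=183.6° here. β=51.9, B=110.2. 18·51.9/110.2 = 8.4773 → s = 13.4773
radial distance = base radius + s = 45 + 13.4773 = 58.4773

58.4773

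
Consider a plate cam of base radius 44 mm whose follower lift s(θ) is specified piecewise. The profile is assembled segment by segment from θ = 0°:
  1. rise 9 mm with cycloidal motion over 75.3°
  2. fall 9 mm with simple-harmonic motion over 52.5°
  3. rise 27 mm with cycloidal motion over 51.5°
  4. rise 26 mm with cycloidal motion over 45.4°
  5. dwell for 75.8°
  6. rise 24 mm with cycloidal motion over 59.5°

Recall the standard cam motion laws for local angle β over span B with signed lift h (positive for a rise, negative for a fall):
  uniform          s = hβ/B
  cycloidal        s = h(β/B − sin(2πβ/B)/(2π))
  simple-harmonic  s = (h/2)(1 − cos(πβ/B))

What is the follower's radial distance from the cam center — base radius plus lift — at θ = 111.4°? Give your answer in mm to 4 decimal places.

seg 1 [0°–75.3°] cycloidal, h=9: full span → s += 9 → s = 9.0000
seg 2 [75.3°–127.8°] simple-harmonic, h=-9: θ=111.4° here. β=36.1, B=52.5. -9/2·(1 − cos(π·0.6876)) = -7.0015 → s = 1.9985
radial distance = base radius + s = 44 + 1.9985 = 45.9985

45.9985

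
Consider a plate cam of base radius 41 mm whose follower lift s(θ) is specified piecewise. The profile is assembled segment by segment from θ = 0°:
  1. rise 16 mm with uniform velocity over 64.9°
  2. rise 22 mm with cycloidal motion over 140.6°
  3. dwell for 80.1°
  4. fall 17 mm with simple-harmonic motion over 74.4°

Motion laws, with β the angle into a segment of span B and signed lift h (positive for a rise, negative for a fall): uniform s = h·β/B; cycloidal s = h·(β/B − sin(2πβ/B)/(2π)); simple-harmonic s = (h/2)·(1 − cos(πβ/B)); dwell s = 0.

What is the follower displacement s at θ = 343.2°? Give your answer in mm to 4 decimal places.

seg 1 [0°–64.9°] uniform, h=16: full span → s += 16 → s = 16.0000
seg 2 [64.9°–205.5°] cycloidal, h=22: full span → s += 22 → s = 38.0000
seg 3 [205.5°–285.6°] dwell: s stays 38.0000
seg 4 [285.6°–360°] simple-harmonic, h=-17: θ=343.2° here. β=57.6, B=74.4. -17/2·(1 − cos(π·0.7742)) = -14.9494 → s = 23.0506

23.0506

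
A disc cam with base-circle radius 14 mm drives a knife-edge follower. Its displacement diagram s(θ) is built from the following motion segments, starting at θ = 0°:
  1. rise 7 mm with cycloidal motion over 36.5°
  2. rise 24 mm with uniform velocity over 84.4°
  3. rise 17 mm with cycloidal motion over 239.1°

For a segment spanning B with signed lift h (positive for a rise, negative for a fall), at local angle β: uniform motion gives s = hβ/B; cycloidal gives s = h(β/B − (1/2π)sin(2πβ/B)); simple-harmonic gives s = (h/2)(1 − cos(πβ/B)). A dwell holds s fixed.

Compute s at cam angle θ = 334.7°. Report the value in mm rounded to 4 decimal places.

seg 1 [0°–36.5°] cycloidal, h=7: full span → s += 7 → s = 7.0000
seg 2 [36.5°–120.9°] uniform, h=24: full span → s += 24 → s = 31.0000
seg 3 [120.9°–360°] cycloidal, h=17: θ=334.7° here. β=213.8, B=239.1. 17·(0.8942 − sin(2π·0.8942)/(2π)) = 16.8704 → s = 47.8704

47.8704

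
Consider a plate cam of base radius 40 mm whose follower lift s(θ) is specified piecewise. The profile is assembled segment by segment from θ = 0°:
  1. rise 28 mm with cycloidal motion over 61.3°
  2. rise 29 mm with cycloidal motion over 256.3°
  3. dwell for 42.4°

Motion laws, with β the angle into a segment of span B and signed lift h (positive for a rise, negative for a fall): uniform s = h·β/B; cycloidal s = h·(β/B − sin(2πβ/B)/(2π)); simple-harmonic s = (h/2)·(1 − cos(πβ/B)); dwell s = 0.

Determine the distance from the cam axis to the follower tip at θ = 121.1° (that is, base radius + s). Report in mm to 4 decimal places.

seg 1 [0°–61.3°] cycloidal, h=28: full span → s += 28 → s = 28.0000
seg 2 [61.3°–317.6°] cycloidal, h=29: θ=121.1° here. β=59.8, B=256.3. 29·(0.2333 − sin(2π·0.2333)/(2π)) = 2.1761 → s = 30.1761
radial distance = base radius + s = 40 + 30.1761 = 70.1761

70.1761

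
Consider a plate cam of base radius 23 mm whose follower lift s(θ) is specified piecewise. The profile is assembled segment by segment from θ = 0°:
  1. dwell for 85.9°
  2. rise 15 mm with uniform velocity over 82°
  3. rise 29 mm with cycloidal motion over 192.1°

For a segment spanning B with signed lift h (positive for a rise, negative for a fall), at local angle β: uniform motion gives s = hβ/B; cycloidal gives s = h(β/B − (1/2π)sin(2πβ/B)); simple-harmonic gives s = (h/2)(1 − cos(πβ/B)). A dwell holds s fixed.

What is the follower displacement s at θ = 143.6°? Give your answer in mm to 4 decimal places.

seg 1 [0°–85.9°] dwell: s stays 0.0000
seg 2 [85.9°–167.9°] uniform, h=15: θ=143.6° here. β=57.7, B=82. 15·57.7/82 = 10.5549 → s = 10.5549

10.5549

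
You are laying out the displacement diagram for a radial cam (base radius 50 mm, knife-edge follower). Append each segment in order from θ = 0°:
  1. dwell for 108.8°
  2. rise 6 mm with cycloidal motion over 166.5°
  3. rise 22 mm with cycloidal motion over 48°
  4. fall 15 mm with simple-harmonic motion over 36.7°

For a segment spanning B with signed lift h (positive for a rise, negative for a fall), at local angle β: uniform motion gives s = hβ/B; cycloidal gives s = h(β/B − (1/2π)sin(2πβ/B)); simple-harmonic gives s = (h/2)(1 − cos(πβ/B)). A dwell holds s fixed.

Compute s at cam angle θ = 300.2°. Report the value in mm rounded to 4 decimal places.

seg 1 [0°–108.8°] dwell: s stays 0.0000
seg 2 [108.8°–275.3°] cycloidal, h=6: full span → s += 6 → s = 6.0000
seg 3 [275.3°–323.3°] cycloidal, h=22: θ=300.2° here. β=24.9, B=48. 22·(0.5187 − sin(2π·0.5187)/(2π)) = 11.8240 → s = 17.8240

17.8240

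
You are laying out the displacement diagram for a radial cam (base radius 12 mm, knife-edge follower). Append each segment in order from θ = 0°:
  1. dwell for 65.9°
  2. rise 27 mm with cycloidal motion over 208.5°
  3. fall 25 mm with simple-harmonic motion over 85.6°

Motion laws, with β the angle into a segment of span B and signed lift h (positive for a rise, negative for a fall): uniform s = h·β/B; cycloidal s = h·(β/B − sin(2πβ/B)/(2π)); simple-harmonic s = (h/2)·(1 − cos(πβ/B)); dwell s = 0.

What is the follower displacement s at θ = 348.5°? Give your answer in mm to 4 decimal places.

seg 1 [0°–65.9°] dwell: s stays 0.0000
seg 2 [65.9°–274.4°] cycloidal, h=27: full span → s += 27 → s = 27.0000
seg 3 [274.4°–360°] simple-harmonic, h=-25: θ=348.5° here. β=74.1, B=85.6. -25/2·(1 − cos(π·0.8657)) = -23.9031 → s = 3.0969

3.0969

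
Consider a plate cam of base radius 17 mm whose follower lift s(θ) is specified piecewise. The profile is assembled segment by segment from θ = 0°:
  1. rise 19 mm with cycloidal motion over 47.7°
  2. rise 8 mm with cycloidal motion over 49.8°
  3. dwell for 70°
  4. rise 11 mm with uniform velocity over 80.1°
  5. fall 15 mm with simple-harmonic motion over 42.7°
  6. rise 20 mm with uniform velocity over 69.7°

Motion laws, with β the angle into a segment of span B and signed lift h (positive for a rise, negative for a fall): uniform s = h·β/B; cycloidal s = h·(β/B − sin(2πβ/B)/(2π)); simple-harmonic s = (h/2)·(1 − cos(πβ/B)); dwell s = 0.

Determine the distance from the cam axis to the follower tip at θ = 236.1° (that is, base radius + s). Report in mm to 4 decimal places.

seg 1 [0°–47.7°] cycloidal, h=19: full span → s += 19 → s = 19.0000
seg 2 [47.7°–97.5°] cycloidal, h=8: full span → s += 8 → s = 27.0000
seg 3 [97.5°–167.5°] dwell: s stays 27.0000
seg 4 [167.5°–247.6°] uniform, h=11: θ=236.1° here. β=68.6, B=80.1. 11·68.6/80.1 = 9.4207 → s = 36.4207
radial distance = base radius + s = 17 + 36.4207 = 53.4207

53.4207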